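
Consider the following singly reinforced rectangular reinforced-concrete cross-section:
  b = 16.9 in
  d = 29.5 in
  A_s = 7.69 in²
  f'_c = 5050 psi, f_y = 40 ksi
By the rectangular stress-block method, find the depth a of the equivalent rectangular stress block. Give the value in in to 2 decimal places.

T = A_s f_y = 7.69 × 40 = 307.6 kips.
a = T/(0.85 f'_c b) = 307.6/(0.85 × 5.05 × 16.9) = 4.24 in.

a ≈ 4.24 in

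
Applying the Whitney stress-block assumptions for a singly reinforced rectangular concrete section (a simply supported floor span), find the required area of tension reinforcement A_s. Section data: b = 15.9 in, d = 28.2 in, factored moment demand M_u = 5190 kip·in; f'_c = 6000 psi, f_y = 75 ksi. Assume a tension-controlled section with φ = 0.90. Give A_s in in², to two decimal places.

M_n = M_u/φ = 5190/0.90 = 5766.67 kip·in.
From M_n = 0.85 f'_c a b (d − a/2):
a = d − √(d² − 2M_n/(0.85 f'_c b)) = 28.2 − √(28.2² − 2 × 5766.67/(0.85 × 6 × 15.9)) = 2.646 in.
A_s = 0.85 f'_c a b / f_y = 0.85 × 6 × 2.646 × 15.9 / 75 = 2.861 in².

A_s ≈ 2.86 in²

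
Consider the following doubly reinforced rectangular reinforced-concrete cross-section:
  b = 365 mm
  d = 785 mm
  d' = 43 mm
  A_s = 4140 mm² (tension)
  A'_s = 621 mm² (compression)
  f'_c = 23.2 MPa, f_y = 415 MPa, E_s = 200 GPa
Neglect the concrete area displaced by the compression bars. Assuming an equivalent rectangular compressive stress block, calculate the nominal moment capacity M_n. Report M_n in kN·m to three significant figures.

M_n ≈ 1190 kN·m

Assume both tension and compression steel yield.
Net tension couple steel: A_s − A'_s = 3519 mm².
a = (A_s − A'_s) f_y / (0.85 f'_c b) = 1460385/(0.85 × 23.2 × 365) = 202.89 mm.
c = a/β₁ = 202.89/0.85 = 238.69 mm; ε'_s = 0.003(c − d')/c = 0.0025 ≥ f_y/E_s = 0.0021, so compression steel does yield.
M_n = (A_s − A'_s) f_y (d − a/2) + A'_s f_y (d − d') = [1460385 × (785 − 101.445) + 257715 × (785 − 43)] × 10⁻⁶ = 998.25 + 191.22 = 1189.47 kN·m.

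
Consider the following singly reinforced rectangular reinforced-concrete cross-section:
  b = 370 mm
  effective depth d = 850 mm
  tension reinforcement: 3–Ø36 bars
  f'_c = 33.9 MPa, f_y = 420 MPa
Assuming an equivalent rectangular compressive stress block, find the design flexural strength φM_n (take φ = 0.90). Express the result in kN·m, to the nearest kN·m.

A_s = 3 × 1018 = 3054 mm².
T = A_s f_y = 3054 × 420 = 1282680 N = 1282.68 kN.
From C = T: a = T/(0.85 f'_c b) = 1282680/(0.85 × 33.9 × 370) = 120.31 mm.
M_n = T(d − a/2) = 1282.68 kN × (850 − 60.155) mm = 1013.12 kN·m.
φM_n = 0.90 × 1013.12 = 911.81 kN·m.

φM_n ≈ 912 kN·m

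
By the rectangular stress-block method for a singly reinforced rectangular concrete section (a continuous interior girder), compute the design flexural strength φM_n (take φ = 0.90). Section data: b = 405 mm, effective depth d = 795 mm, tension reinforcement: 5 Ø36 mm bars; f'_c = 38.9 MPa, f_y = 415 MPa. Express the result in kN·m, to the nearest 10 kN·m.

φM_n ≈ 1360 kN·m

A_s = 5 × 1018 = 5090 mm².
T = A_s f_y = 5090 × 415 = 2112350 N = 2112.35 kN.
From C = T: a = T/(0.85 f'_c b) = 2112350/(0.85 × 38.9 × 405) = 157.74 mm.
M_n = T(d − a/2) = 2112.35 kN × (795 − 78.87) mm = 1512.72 kN·m.
φM_n = 0.90 × 1512.72 = 1361.45 kN·m.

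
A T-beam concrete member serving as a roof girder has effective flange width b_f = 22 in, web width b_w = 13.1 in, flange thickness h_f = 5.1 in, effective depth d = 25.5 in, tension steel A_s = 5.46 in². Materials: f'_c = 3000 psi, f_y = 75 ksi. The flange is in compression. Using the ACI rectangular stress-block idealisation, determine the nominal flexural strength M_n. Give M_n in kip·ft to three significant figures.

M_n ≈ 738 kip·ft

Tension: T = A_s f_y = 5.46 × 75 = 409.5 kips.
Try a within the flange: a = T/(0.85 f'_c b_f) = 409.5/(0.85 × 3 × 22) = 7.299 in.
a = 7.299 > h_f = 5.1 in: the block extends into the web. Split into flange-overhang and web parts.
C_f = 0.85 f'_c (b_f − b_w) h_f = 0.85 × 3 × (22 − 13.1) × 5.1 = 115.7 kips.
Remaining web compression depth: a_w = (T − C_f)/(0.85 f'_c b_w) = (409.5 − 115.7)/(0.85 × 3 × 13.1) = 8.795 in.
M_n = C_f(d − h_f/2) + (T − C_f)(d − a_w/2) = 115.7 × (25.5 − 2.55) + 293.8 × (25.5 − 4.3975) = 2655.3 + 6199.9 = 8855.2 kip·in.
M_n = 8855.2/12 = 737.93 kip·ft.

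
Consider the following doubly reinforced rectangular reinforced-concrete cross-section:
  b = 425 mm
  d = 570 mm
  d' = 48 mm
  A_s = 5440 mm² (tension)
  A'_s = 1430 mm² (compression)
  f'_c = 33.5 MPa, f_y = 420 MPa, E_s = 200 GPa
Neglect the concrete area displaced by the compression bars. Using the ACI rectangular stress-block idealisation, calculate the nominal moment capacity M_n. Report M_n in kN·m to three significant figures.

M_n ≈ 1160 kN·m

Assume both tension and compression steel yield.
Net tension couple steel: A_s − A'_s = 4010 mm².
a = (A_s − A'_s) f_y / (0.85 f'_c b) = 1684200/(0.85 × 33.5 × 425) = 139.17 mm.
c = a/β₁ = 139.17/0.811 = 171.60 mm; ε'_s = 0.003(c − d')/c = 0.0022 ≥ f_y/E_s = 0.0021, so compression steel does yield.
M_n = (A_s − A'_s) f_y (d − a/2) + A'_s f_y (d − d') = [1684200 × (570 − 69.585) + 600600 × (570 − 48)] × 10⁻⁶ = 842.80 + 313.51 = 1156.31 kN·m.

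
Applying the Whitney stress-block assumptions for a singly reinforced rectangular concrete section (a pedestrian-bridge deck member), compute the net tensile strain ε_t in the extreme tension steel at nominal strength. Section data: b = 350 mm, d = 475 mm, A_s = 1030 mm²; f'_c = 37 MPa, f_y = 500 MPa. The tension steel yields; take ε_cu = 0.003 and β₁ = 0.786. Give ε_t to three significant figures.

a = A_s f_y/(0.85 f'_c b) = 46.79 mm.
β₁ = 0.786, so c = a/β₁ = 46.79/0.786 = 59.53 mm.
From the linear strain diagram with ε_cu = 0.003: ε_t = 0.003 (d − c)/c = 0.003 × (475 − 59.53)/59.53 = 0.0209.
Since ε_t ≥ 0.005, the section is tension-controlled.

ε_t ≈ 0.0209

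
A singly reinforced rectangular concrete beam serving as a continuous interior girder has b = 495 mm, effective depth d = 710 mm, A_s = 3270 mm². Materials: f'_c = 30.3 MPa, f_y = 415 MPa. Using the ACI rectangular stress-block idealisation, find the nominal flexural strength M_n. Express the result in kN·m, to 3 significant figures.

M_n ≈ 891 kN·m

T = A_s f_y = 3270 × 415 = 1357050 N = 1357.05 kN.
From C = T: a = T/(0.85 f'_c b) = 1357050/(0.85 × 30.3 × 495) = 106.45 mm.
M_n = T(d − a/2) = 1357.05 kN × (710 − 53.225) mm = 891.28 kN·m.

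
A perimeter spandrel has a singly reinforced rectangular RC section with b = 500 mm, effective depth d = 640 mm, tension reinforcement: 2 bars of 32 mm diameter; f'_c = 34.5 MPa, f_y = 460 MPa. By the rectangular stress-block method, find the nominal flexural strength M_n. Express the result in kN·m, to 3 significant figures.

M_n ≈ 455 kN·m

A_s = 2 × 804 = 1608 mm².
T = A_s f_y = 1608 × 460 = 739680 N = 739.68 kN.
From C = T: a = T/(0.85 f'_c b) = 739680/(0.85 × 34.5 × 500) = 50.45 mm.
M_n = T(d − a/2) = 739.68 kN × (640 − 25.225) mm = 454.74 kN·m.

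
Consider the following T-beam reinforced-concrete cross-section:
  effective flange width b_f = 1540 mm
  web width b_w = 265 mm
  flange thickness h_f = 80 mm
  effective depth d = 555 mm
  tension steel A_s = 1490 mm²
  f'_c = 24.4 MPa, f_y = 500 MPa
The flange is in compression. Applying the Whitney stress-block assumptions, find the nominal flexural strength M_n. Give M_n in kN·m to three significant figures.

Tension: T = A_s f_y = 1490 × 500 = 745000 N.
Try a within the flange: a = T/(0.85 f'_c b_f) = 745000/(0.85 × 24.4 × 1540) = 23.33 mm.
Since a = 23.33 ≤ h_f = 80 mm, the stress block lies entirely in the flange; analyse as a rectangular beam of width b_f.
M_n = T(d − a/2) = 745000 × (555 − 11.665) = 404.78 × 10⁶ N·mm.
M_n = 404.78 kN·m.

M_n ≈ 405 kN·m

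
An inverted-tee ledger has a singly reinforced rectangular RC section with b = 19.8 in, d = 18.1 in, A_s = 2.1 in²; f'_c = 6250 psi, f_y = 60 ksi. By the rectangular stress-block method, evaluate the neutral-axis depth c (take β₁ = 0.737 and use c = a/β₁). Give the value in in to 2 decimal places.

T = A_s f_y = 2.1 × 60 = 126 kips.
a = T/(0.85 f'_c b) = 126/(0.85 × 6.25 × 19.8) = 1.1979 in.
With β₁ = 0.737, c = a/β₁ = 1.1979/0.737 = 1.63 in.

c ≈ 1.63 in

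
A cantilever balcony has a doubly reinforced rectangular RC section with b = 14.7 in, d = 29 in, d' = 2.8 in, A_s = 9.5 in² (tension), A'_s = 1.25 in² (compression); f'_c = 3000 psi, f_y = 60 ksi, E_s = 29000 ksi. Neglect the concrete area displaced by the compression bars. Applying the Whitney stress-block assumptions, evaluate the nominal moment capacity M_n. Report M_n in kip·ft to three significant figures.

Assume both steels yield.
a = (A_s − A'_s) f_y/(0.85 f'_c b) = (9.5 − 1.25) × 60/(0.85 × 3 × 14.7) = 13.205 in.
c = a/β₁ = 13.205/0.85 = 15.535 in; ε'_s = 0.003(c − d')/c = 0.0025 ≥ ε_y = 0.0021, so the compression steel yields.
M_n = (A_s − A'_s) f_y (d − a/2) + A'_s f_y (d − d') = 495 × (29 − 6.6025) + 75 × (29 − 2.8) = 11086.8 + 1965.0 = 13051.8 kip·in = 13051.8/12 = 1087.65 kip·ft.

M_n ≈ 1090 kip·ft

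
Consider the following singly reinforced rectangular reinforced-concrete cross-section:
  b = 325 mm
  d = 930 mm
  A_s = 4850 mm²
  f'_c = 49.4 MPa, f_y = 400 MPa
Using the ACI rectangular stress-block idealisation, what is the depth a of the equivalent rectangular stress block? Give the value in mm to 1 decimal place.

T = A_s f_y = 4850 × 400 = 1940000 N = 1940 kN.
Setting C = 0.85 f'_c a b equal to T: a = 1940000/(0.85 × 49.4 × 325) = 142.2 mm.

a ≈ 142.2 mm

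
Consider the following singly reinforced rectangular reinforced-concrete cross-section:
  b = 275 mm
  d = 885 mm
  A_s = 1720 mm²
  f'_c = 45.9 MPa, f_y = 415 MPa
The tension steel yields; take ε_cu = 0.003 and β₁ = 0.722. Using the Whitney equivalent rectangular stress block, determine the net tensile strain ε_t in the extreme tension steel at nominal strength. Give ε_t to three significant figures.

a = A_s f_y/(0.85 f'_c b) = 66.53 mm.
β₁ = 0.722, so c = a/β₁ = 66.53/0.722 = 92.15 mm.
From the linear strain diagram with ε_cu = 0.003: ε_t = 0.003 (d − c)/c = 0.003 × (885 − 92.15)/92.15 = 0.0258.
Since ε_t ≥ 0.005, the section is tension-controlled.

ε_t ≈ 0.0258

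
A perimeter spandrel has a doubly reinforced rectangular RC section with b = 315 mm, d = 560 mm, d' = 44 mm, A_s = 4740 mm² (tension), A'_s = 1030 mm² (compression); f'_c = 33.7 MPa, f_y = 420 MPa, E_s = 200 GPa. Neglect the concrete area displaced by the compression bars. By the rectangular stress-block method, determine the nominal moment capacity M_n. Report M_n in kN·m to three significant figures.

Assume both tension and compression steel yield.
Net tension couple steel: A_s − A'_s = 3710 mm².
a = (A_s − A'_s) f_y / (0.85 f'_c b) = 1558200/(0.85 × 33.7 × 315) = 172.69 mm.
c = a/β₁ = 172.69/0.809 = 213.46 mm; ε'_s = 0.003(c − d')/c = 0.0024 ≥ f_y/E_s = 0.0021, so compression steel does yield.
M_n = (A_s − A'_s) f_y (d − a/2) + A'_s f_y (d − d') = [1558200 × (560 − 86.345) + 432600 × (560 − 44)] × 10⁻⁶ = 738.05 + 223.22 = 961.27 kN·m.

M_n ≈ 961 kN·m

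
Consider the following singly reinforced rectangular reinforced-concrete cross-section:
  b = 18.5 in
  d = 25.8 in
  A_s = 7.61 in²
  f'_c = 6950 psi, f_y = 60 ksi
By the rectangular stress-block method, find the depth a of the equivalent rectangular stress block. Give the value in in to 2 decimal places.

a ≈ 4.18 in

T = A_s f_y = 7.61 × 60 = 456.6 kips.
a = T/(0.85 f'_c b) = 456.6/(0.85 × 6.95 × 18.5) = 4.18 in.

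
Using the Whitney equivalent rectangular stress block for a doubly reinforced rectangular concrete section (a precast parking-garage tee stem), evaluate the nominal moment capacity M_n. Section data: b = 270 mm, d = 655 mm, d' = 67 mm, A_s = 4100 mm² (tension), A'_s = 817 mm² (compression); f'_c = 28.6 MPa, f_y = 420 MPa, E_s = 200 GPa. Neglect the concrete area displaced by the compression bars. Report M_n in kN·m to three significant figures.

Assume both tension and compression steel yield.
Net tension couple steel: A_s − A'_s = 3283 mm².
a = (A_s − A'_s) f_y / (0.85 f'_c b) = 1378860/(0.85 × 28.6 × 270) = 210.07 mm.
c = a/β₁ = 210.07/0.846 = 248.31 mm; ε'_s = 0.003(c − d')/c = 0.0022 ≥ f_y/E_s = 0.0021, so compression steel does yield.
M_n = (A_s − A'_s) f_y (d − a/2) + A'_s f_y (d − d') = [1378860 × (655 − 105.035) + 343140 × (655 − 67)] × 10⁻⁶ = 758.32 + 201.77 = 960.09 kN·m.

M_n ≈ 960 kN·m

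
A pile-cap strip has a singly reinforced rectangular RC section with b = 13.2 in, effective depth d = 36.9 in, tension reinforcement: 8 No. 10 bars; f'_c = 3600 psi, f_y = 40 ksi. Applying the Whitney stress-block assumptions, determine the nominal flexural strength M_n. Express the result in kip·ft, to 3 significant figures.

A_s = 8 × 1.27 = 10.16 in².
T = A_s f_y = 10.16 × 40 = 406.4 kips.
a = T/(0.85 f'_c b) = 406.4/(0.85 × 3.6 × 13.2) = 10.061 in.
M_n = T(d − a/2) = 406.4 × (36.9 − 5.0305) = 12951.8 kip·in = 12951.8/12 = 1079.32 kip·ft.

M_n ≈ 1080 kip·ft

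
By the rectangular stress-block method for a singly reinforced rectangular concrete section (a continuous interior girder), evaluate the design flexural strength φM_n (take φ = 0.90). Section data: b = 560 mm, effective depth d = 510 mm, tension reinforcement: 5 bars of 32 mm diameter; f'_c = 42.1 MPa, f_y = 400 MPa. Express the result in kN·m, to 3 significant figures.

φM_n ≈ 680 kN·m

A_s = 5 × 804 = 4020 mm².
T = A_s f_y = 4020 × 400 = 1608000 N = 1608 kN.
From C = T: a = T/(0.85 f'_c b) = 1608000/(0.85 × 42.1 × 560) = 80.24 mm.
M_n = T(d − a/2) = 1608 kN × (510 − 40.12) mm = 755.57 kN·m.
φM_n = 0.90 × 755.57 = 680.01 kN·m.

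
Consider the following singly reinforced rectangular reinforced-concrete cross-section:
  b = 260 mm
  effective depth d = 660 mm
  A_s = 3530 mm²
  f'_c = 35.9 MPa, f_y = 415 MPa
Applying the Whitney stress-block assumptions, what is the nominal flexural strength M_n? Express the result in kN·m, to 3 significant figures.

M_n ≈ 832 kN·m

T = A_s f_y = 3530 × 415 = 1464950 N = 1464.95 kN.
From C = T: a = T/(0.85 f'_c b) = 1464950/(0.85 × 35.9 × 260) = 184.64 mm.
M_n = T(d − a/2) = 1464.95 kN × (660 − 92.32) mm = 831.62 kN·m.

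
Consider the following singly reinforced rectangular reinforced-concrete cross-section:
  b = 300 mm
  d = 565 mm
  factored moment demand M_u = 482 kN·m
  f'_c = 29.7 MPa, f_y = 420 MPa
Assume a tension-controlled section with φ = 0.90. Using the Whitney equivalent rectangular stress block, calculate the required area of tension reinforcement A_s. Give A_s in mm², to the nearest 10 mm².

A_s ≈ 2580 mm²

M_n = M_u/φ = 482/0.90 = 535.556 kN·m.
With M_n = 0.85 f'_c a b (d − a/2), solve the quadratic for a:
a = d − √(d² − 2M_n/(0.85 f'_c b)) = 565 − √(565² − 2 × 535.556×10⁶/(0.85 × 29.7 × 300)) = 143.34 mm.
A_s = 0.85 f'_c a b / f_y = 0.85 × 29.7 × 143.34 × 300 / 420 = 2584.7 mm².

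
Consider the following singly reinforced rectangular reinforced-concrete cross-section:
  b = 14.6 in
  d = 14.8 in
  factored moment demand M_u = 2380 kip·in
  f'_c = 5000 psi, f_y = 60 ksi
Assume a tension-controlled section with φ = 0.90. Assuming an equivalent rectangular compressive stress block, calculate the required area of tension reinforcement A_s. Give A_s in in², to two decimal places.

A_s ≈ 3.34 in²

M_n = M_u/φ = 2380/0.90 = 2644.44 kip·in.
From M_n = 0.85 f'_c a b (d − a/2):
a = d − √(d² − 2M_n/(0.85 f'_c b)) = 14.8 − √(14.8² − 2 × 2644.44/(0.85 × 5 × 14.6)) = 3.233 in.
A_s = 0.85 f'_c a b / f_y = 0.85 × 5 × 3.233 × 14.6 / 60 = 3.343 in².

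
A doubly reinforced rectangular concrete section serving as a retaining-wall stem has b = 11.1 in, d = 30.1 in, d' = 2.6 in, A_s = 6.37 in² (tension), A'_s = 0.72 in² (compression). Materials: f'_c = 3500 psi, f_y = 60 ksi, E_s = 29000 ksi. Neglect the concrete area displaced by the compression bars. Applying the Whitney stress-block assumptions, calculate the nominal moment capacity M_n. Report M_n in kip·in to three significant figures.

M_n ≈ 9650 kip·in

Assume both steels yield.
a = (A_s − A'_s) f_y/(0.85 f'_c b) = (6.37 − 0.72) × 60/(0.85 × 3.5 × 11.1) = 10.266 in.
c = a/β₁ = 10.266/0.85 = 12.078 in; ε'_s = 0.003(c − d')/c = 0.0024 ≥ ε_y = 0.0021, so the compression steel yields.
M_n = (A_s − A'_s) f_y (d − a/2) + A'_s f_y (d − d') = 339 × (30.1 − 5.133) + 43.2 × (30.1 − 2.6) = 8463.8 + 1188.0 = 9651.8 kip·in.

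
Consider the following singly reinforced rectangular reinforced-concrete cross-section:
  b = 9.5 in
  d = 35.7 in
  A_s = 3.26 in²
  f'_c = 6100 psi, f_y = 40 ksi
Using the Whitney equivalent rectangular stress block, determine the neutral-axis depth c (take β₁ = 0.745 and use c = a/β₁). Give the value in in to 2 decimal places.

T = A_s f_y = 3.26 × 40 = 130.4 kips.
a = T/(0.85 f'_c b) = 130.4/(0.85 × 6.1 × 9.5) = 2.6473 in.
With β₁ = 0.745, c = a/β₁ = 2.6473/0.745 = 3.55 in.

c ≈ 3.55 in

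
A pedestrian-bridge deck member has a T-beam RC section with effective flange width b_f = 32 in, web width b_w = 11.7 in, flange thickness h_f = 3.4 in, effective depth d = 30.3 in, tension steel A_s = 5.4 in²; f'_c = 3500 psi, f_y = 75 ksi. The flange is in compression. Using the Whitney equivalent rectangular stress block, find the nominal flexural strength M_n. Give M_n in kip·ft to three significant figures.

M_n ≈ 946 kip·ft

Tension: T = A_s f_y = 5.4 × 75 = 405 kips.
Try a within the flange: a = T/(0.85 f'_c b_f) = 405/(0.85 × 3.5 × 32) = 4.254 in.
a = 4.254 > h_f = 3.4 in: the block extends into the web. Split into flange-overhang and web parts.
C_f = 0.85 f'_c (b_f − b_w) h_f = 0.85 × 3.5 × (32 − 11.7) × 3.4 = 205.3 kips.
Remaining web compression depth: a_w = (T − C_f)/(0.85 f'_c b_w) = (405 − 205.3)/(0.85 × 3.5 × 11.7) = 5.737 in.
M_n = C_f(d − h_f/2) + (T − C_f)(d − a_w/2) = 205.3 × (30.3 − 1.7) + 199.7 × (30.3 − 2.8685) = 5871.6 + 5478.1 = 11349.7 kip·in.
M_n = 11349.7/12 = 945.81 kip·ft.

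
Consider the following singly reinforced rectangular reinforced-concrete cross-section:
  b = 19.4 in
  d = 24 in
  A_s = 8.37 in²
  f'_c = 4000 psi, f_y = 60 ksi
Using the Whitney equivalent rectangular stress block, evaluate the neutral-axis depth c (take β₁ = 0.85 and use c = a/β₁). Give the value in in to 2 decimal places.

T = A_s f_y = 8.37 × 60 = 502.2 kips.
a = T/(0.85 f'_c b) = 502.2/(0.85 × 4 × 19.4) = 7.6137 in.
With β₁ = 0.85, c = a/β₁ = 7.6137/0.85 = 8.96 in.

c ≈ 8.96 in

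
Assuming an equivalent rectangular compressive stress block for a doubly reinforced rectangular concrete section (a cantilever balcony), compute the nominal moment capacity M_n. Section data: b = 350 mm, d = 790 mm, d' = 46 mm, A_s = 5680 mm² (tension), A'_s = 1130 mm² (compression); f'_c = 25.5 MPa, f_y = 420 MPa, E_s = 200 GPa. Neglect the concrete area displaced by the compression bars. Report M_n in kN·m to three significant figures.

M_n ≈ 1620 kN·m

Assume both tension and compression steel yield.
Net tension couple steel: A_s − A'_s = 4550 mm².
a = (A_s − A'_s) f_y / (0.85 f'_c b) = 1911000/(0.85 × 25.5 × 350) = 251.90 mm.
c = a/β₁ = 251.90/0.85 = 296.35 mm; ε'_s = 0.003(c − d')/c = 0.0025 ≥ f_y/E_s = 0.0021, so compression steel does yield.
M_n = (A_s − A'_s) f_y (d − a/2) + A'_s f_y (d − d') = [1911000 × (790 − 125.95) + 474600 × (790 − 46)] × 10⁻⁶ = 1269.00 + 353.10 = 1622.10 kN·m.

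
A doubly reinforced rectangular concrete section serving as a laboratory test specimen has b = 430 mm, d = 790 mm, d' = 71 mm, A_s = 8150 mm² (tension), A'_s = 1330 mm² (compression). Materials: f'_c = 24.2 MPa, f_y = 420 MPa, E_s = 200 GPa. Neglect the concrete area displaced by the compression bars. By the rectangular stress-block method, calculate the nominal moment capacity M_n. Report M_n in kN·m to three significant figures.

Assume both tension and compression steel yield.
Net tension couple steel: A_s − A'_s = 6820 mm².
a = (A_s − A'_s) f_y / (0.85 f'_c b) = 2864400/(0.85 × 24.2 × 430) = 323.84 mm.
c = a/β₁ = 323.84/0.85 = 380.99 mm; ε'_s = 0.003(c − d')/c = 0.0024 ≥ f_y/E_s = 0.0021, so compression steel does yield.
M_n = (A_s − A'_s) f_y (d − a/2) + A'_s f_y (d − d') = [2864400 × (790 − 161.92) + 558600 × (790 − 71)] × 10⁻⁶ = 1799.07 + 401.63 = 2200.70 kN·m.

M_n ≈ 2200 kN·m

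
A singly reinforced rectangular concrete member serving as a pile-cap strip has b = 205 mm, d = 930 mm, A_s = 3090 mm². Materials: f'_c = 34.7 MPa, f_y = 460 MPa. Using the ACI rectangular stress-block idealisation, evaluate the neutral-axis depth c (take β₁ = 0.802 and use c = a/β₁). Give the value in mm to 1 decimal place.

T = A_s f_y = 3090 × 460 = 1421400 N = 1421.4 kN.
Setting C = 0.85 f'_c a b equal to T: a = 1421400/(0.85 × 34.7 × 205) = 235.079 mm.
With β₁ = 0.802, c = a/β₁ = 235.079/0.802 = 293.1 mm.

c ≈ 293.1 mm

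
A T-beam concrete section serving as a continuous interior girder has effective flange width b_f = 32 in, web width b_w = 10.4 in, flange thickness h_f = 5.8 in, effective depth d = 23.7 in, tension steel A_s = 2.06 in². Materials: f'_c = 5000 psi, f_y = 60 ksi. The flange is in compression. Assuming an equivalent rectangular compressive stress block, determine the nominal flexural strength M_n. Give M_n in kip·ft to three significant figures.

M_n ≈ 239 kip·ft

Tension: T = A_s f_y = 2.06 × 60 = 123.6 kips.
Try a within the flange: a = T/(0.85 f'_c b_f) = 123.6/(0.85 × 5 × 32) = 0.909 in.
Since a = 0.909 ≤ h_f = 5.8 in, the stress block lies entirely in the flange; analyse as a rectangular beam of width b_f.
M_n = T(d − a/2) = 123.6 × (23.7 − 0.4545) = 2873.1 kip·in.
M_n = 2873.1/12 = 239.43 kip·ft.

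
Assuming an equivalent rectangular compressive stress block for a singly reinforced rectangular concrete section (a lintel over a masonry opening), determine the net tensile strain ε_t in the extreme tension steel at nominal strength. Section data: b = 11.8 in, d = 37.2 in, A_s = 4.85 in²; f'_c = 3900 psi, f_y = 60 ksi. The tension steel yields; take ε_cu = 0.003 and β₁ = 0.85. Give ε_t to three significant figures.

a = A_s f_y/(0.85 f'_c b) = 7.439 in.
β₁ = 0.85, so c = a/β₁ = 7.439/0.85 = 8.752 in.
From the linear strain diagram with ε_cu = 0.003: ε_t = 0.003 (d − c)/c = 0.003 × (37.2 − 8.752)/8.752 = 0.00975.
Since ε_t ≥ 0.005, the section is tension-controlled.

ε_t ≈ 0.00975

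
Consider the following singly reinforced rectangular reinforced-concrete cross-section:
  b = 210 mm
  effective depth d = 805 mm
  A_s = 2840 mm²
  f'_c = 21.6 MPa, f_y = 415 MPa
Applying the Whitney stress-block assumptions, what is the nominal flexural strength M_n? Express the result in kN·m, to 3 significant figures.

T = A_s f_y = 2840 × 415 = 1178600 N = 1178.6 kN.
From C = T: a = T/(0.85 f'_c b) = 1178600/(0.85 × 21.6 × 210) = 305.69 mm.
M_n = T(d − a/2) = 1178.6 kN × (805 − 152.845) mm = 768.63 kN·m.

M_n ≈ 769 kN·m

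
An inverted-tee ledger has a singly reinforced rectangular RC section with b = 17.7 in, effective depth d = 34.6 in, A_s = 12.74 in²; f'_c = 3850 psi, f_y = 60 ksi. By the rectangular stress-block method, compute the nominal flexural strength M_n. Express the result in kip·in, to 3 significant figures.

T = A_s f_y = 12.74 × 60 = 764.4 kips.
a = T/(0.85 f'_c b) = 764.4/(0.85 × 3.85 × 17.7) = 13.197 in.
M_n = T(d − a/2) = 764.4 × (34.6 − 6.5985) = 21404.3 kip·in.

M_n ≈ 21400 kip·in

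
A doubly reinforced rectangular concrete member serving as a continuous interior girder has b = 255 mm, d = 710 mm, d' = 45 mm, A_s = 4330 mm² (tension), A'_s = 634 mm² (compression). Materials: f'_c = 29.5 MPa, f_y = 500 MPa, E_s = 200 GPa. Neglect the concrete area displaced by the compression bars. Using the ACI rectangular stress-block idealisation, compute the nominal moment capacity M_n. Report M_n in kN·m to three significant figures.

M_n ≈ 1260 kN·m

Assume both tension and compression steel yield.
Net tension couple steel: A_s − A'_s = 3696 mm².
a = (A_s − A'_s) f_y / (0.85 f'_c b) = 1848000/(0.85 × 29.5 × 255) = 289.02 mm.
c = a/β₁ = 289.02/0.839 = 344.48 mm; ε'_s = 0.003(c − d')/c = 0.0026 ≥ f_y/E_s = 0.0025, so compression steel does yield.
M_n = (A_s − A'_s) f_y (d − a/2) + A'_s f_y (d − d') = [1848000 × (710 − 144.51) + 317000 × (710 − 45)] × 10⁻⁶ = 1045.03 + 210.81 = 1255.84 kN·m.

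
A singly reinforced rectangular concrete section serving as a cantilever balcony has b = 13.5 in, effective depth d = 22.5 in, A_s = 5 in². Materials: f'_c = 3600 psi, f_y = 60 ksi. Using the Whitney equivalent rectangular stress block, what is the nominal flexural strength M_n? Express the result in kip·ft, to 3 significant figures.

T = A_s f_y = 5 × 60 = 300 kips.
a = T/(0.85 f'_c b) = 300/(0.85 × 3.6 × 13.5) = 7.262 in.
M_n = T(d − a/2) = 300 × (22.5 − 3.631) = 5660.7 kip·in = 5660.7/12 = 471.73 kip·ft.

M_n ≈ 472 kip·ft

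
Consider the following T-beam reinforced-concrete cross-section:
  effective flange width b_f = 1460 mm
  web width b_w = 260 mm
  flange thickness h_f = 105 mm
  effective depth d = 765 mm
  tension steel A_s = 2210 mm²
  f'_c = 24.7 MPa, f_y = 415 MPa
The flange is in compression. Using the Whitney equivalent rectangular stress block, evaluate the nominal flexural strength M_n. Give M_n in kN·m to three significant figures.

M_n ≈ 688 kN·m

Tension: T = A_s f_y = 2210 × 415 = 917150 N.
Try a within the flange: a = T/(0.85 f'_c b_f) = 917150/(0.85 × 24.7 × 1460) = 29.92 mm.
Since a = 29.92 ≤ h_f = 105 mm, the stress block lies entirely in the flange; analyse as a rectangular beam of width b_f.
M_n = T(d − a/2) = 917150 × (765 − 14.96) = 687.90 × 10⁶ N·mm.
M_n = 687.90 kN·m.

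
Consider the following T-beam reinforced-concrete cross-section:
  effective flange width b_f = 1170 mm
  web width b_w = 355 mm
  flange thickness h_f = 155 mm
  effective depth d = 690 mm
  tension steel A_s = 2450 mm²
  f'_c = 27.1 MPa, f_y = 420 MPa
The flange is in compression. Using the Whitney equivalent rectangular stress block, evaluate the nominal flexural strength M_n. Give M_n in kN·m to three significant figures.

Tension: T = A_s f_y = 2450 × 420 = 1029000 N.
Try a within the flange: a = T/(0.85 f'_c b_f) = 1029000/(0.85 × 27.1 × 1170) = 38.18 mm.
Since a = 38.18 ≤ h_f = 155 mm, the stress block lies entirely in the flange; analyse as a rectangular beam of width b_f.
M_n = T(d − a/2) = 1029000 × (690 − 19.09) = 690.37 × 10⁶ N·mm.
M_n = 690.37 kN·m.

M_n ≈ 690 kN·m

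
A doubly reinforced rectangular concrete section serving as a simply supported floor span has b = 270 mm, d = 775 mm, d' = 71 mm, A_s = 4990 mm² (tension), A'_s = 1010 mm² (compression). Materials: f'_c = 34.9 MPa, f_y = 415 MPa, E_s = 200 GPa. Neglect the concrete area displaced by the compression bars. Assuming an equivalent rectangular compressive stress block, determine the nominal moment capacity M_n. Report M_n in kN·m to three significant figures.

M_n ≈ 1400 kN·m

Assume both tension and compression steel yield.
Net tension couple steel: A_s − A'_s = 3980 mm².
a = (A_s − A'_s) f_y / (0.85 f'_c b) = 1651700/(0.85 × 34.9 × 270) = 206.22 mm.
c = a/β₁ = 206.22/0.801 = 257.45 mm; ε'_s = 0.003(c − d')/c = 0.0022 ≥ f_y/E_s = 0.0021, so compression steel does yield.
M_n = (A_s − A'_s) f_y (d − a/2) + A'_s f_y (d − d') = [1651700 × (775 − 103.11) + 419150 × (775 − 71)] × 10⁻⁶ = 1109.76 + 295.08 = 1404.84 kN·m.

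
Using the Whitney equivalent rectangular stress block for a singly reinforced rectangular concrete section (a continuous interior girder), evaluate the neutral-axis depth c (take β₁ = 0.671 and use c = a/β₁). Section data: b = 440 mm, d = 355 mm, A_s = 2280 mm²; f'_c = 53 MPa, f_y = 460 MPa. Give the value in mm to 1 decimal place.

T = A_s f_y = 2280 × 460 = 1048800 N = 1048.8 kN.
Setting C = 0.85 f'_c a b equal to T: a = 1048800/(0.85 × 53 × 440) = 52.911 mm.
With β₁ = 0.671, c = a/β₁ = 52.911/0.671 = 78.9 mm.

c ≈ 78.9 mm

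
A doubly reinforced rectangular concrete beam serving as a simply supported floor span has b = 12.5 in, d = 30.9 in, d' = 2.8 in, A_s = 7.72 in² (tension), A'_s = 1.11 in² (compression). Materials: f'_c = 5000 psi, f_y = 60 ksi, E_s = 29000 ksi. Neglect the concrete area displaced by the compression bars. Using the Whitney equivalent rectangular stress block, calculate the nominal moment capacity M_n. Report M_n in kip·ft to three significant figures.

Assume both steels yield.
a = (A_s − A'_s) f_y/(0.85 f'_c b) = (7.72 − 1.11) × 60/(0.85 × 5 × 12.5) = 7.465 in.
c = a/β₁ = 7.465/0.8 = 9.331 in; ε'_s = 0.003(c − d')/c = 0.0021 ≥ ε_y = 0.0021, so the compression steel yields.
M_n = (A_s − A'_s) f_y (d − a/2) + A'_s f_y (d − d') = 396.6 × (30.9 − 3.7325) + 66.6 × (30.9 − 2.8) = 10774.6 + 1871.5 = 12646.1 kip·in = 12646.1/12 = 1053.84 kip·ft.

M_n ≈ 1050 kip·ft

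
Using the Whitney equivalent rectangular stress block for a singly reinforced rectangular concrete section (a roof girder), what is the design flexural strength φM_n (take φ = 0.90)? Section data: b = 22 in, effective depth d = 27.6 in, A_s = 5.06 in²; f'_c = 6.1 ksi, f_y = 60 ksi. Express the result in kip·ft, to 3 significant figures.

T = A_s f_y = 5.06 × 60 = 303.6 kips.
a = T/(0.85 f'_c b) = 303.6/(0.85 × 6.1 × 22) = 2.662 in.
M_n = T(d − a/2) = 303.6 × (27.6 − 1.331) = 7975.3 kip·in = 7975.3/12 = 664.61 kip·ft.
φM_n = 0.90 × 664.61 = 598.15 kip·ft.

φM_n ≈ 598 kip·ft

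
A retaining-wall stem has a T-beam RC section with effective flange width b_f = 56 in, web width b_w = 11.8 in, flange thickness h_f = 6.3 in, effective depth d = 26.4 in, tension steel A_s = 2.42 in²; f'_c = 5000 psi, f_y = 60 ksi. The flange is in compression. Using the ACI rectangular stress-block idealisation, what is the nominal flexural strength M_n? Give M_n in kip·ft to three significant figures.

Tension: T = A_s f_y = 2.42 × 60 = 145.2 kips.
Try a within the flange: a = T/(0.85 f'_c b_f) = 145.2/(0.85 × 5 × 56) = 0.610 in.
Since a = 0.610 ≤ h_f = 6.3 in, the stress block lies entirely in the flange; analyse as a rectangular beam of width b_f.
M_n = T(d − a/2) = 145.2 × (26.4 − 0.305) = 3789.0 kip·in.
M_n = 3789.0/12 = 315.75 kip·ft.

M_n ≈ 316 kip·ft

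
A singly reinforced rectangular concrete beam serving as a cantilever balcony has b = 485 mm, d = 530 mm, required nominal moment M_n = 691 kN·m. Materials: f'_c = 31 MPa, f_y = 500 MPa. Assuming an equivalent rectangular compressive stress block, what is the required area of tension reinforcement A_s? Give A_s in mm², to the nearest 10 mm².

A_s ≈ 2920 mm²

With M_n = 0.85 f'_c a b (d − a/2), solve the quadratic for a:
a = d − √(d² − 2M_n/(0.85 f'_c b)) = 530 − √(530² − 2 × 691×10⁶/(0.85 × 31 × 485)) = 114.36 mm.
A_s = 0.85 f'_c a b / f_y = 0.85 × 31 × 114.36 × 485 / 500 = 2923.0 mm².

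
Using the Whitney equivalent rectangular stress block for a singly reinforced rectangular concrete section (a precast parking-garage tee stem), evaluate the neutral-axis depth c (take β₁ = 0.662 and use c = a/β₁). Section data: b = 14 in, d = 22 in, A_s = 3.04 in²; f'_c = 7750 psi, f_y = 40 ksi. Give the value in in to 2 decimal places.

T = A_s f_y = 3.04 × 40 = 121.6 kips.
a = T/(0.85 f'_c b) = 121.6/(0.85 × 7.75 × 14) = 1.3185 in.
With β₁ = 0.662, c = a/β₁ = 1.3185/0.662 = 1.99 in.

c ≈ 1.99 in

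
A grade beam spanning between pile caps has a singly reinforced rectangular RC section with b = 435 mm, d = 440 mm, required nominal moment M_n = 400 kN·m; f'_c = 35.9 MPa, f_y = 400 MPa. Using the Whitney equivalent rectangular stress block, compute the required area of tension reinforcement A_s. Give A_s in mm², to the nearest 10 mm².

A_s ≈ 2480 mm²

With M_n = 0.85 f'_c a b (d − a/2), solve the quadratic for a:
a = d − √(d² − 2M_n/(0.85 f'_c b)) = 440 − √(440² − 2 × 400×10⁶/(0.85 × 35.9 × 435)) = 74.85 mm.
A_s = 0.85 f'_c a b / f_y = 0.85 × 35.9 × 74.85 × 435 / 400 = 2483.9 mm².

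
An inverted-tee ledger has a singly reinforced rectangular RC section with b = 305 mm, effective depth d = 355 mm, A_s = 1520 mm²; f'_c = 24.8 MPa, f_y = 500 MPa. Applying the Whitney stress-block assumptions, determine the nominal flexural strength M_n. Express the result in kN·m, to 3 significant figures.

T = A_s f_y = 1520 × 500 = 760000 N = 760 kN.
From C = T: a = T/(0.85 f'_c b) = 760000/(0.85 × 24.8 × 305) = 118.21 mm.
M_n = T(d − a/2) = 760 kN × (355 − 59.105) mm = 224.88 kN·m.

M_n ≈ 225 kN·m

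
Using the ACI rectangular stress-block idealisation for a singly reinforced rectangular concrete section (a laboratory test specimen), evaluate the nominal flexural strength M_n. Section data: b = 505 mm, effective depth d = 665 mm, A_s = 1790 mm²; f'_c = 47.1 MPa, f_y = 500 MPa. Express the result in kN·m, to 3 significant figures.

T = A_s f_y = 1790 × 500 = 895000 N = 895 kN.
From C = T: a = T/(0.85 f'_c b) = 895000/(0.85 × 47.1 × 505) = 44.27 mm.
M_n = T(d − a/2) = 895 kN × (665 − 22.135) mm = 575.36 kN·m.

M_n ≈ 575 kN·m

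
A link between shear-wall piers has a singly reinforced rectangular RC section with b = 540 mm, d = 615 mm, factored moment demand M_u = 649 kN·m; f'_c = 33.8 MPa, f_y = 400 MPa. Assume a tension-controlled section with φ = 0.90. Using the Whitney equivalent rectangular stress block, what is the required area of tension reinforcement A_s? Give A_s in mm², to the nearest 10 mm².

M_n = M_u/φ = 649/0.90 = 721.111 kN·m.
With M_n = 0.85 f'_c a b (d − a/2), solve the quadratic for a:
a = d − √(d² − 2M_n/(0.85 f'_c b)) = 615 − √(615² − 2 × 721.111×10⁶/(0.85 × 33.8 × 540)) = 80.90 mm.
A_s = 0.85 f'_c a b / f_y = 0.85 × 33.8 × 80.90 × 540 / 400 = 3137.7 mm².

A_s ≈ 3140 mm²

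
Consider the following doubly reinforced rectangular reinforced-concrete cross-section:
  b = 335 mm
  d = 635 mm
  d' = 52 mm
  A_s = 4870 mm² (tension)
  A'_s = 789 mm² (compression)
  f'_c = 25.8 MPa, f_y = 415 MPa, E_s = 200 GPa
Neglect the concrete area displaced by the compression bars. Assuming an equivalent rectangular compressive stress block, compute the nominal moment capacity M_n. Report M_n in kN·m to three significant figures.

M_n ≈ 1070 kN·m

Assume both tension and compression steel yield.
Net tension couple steel: A_s − A'_s = 4081 mm².
a = (A_s − A'_s) f_y / (0.85 f'_c b) = 1693615/(0.85 × 25.8 × 335) = 230.53 mm.
c = a/β₁ = 230.53/0.85 = 271.21 mm; ε'_s = 0.003(c − d')/c = 0.0024 ≥ f_y/E_s = 0.0021, so compression steel does yield.
M_n = (A_s − A'_s) f_y (d − a/2) + A'_s f_y (d − d') = [1693615 × (635 − 115.265) + 327435 × (635 − 52)] × 10⁻⁶ = 880.23 + 190.89 = 1071.12 kN·m.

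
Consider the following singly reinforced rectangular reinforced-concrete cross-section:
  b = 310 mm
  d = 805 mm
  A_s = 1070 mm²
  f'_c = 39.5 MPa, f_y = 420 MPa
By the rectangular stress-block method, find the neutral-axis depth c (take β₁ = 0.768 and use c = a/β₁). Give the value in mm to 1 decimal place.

T = A_s f_y = 1070 × 420 = 449400 N = 449.4 kN.
Setting C = 0.85 f'_c a b equal to T: a = 449400/(0.85 × 39.5 × 310) = 43.177 mm.
With β₁ = 0.768, c = a/β₁ = 43.177/0.768 = 56.2 mm.

c ≈ 56.2 mm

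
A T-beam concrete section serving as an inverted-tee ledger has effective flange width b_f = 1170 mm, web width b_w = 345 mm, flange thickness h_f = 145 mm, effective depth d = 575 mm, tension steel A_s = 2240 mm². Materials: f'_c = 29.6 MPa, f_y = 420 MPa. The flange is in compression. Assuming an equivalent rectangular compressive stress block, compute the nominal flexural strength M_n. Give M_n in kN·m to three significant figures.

Tension: T = A_s f_y = 2240 × 420 = 940800 N.
Try a within the flange: a = T/(0.85 f'_c b_f) = 940800/(0.85 × 29.6 × 1170) = 31.96 mm.
Since a = 31.96 ≤ h_f = 145 mm, the stress block lies entirely in the flange; analyse as a rectangular beam of width b_f.
M_n = T(d − a/2) = 940800 × (575 − 15.98) = 525.93 × 10⁶ N·mm.
M_n = 525.93 kN·m.

M_n ≈ 526 kN·m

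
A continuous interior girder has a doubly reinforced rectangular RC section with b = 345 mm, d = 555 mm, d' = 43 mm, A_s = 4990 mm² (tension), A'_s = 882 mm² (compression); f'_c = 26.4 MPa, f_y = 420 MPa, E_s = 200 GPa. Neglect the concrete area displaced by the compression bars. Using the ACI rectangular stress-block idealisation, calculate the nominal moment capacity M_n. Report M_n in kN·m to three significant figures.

M_n ≈ 955 kN·m

Assume both tension and compression steel yield.
Net tension couple steel: A_s − A'_s = 4108 mm².
a = (A_s − A'_s) f_y / (0.85 f'_c b) = 1725360/(0.85 × 26.4 × 345) = 222.86 mm.
c = a/β₁ = 222.86/0.85 = 262.19 mm; ε'_s = 0.003(c − d')/c = 0.0025 ≥ f_y/E_s = 0.0021, so compression steel does yield.
M_n = (A_s − A'_s) f_y (d − a/2) + A'_s f_y (d − d') = [1725360 × (555 − 111.43) + 370440 × (555 − 43)] × 10⁻⁶ = 765.32 + 189.67 = 954.99 kN·m.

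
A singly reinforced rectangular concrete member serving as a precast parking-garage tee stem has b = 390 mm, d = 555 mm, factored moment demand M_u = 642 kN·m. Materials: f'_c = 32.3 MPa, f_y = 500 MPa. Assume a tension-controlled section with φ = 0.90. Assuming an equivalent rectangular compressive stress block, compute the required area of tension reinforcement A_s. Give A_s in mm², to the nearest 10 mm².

M_n = M_u/φ = 642/0.90 = 713.333 kN·m.
With M_n = 0.85 f'_c a b (d − a/2), solve the quadratic for a:
a = d − √(d² − 2M_n/(0.85 f'_c b)) = 555 − √(555² − 2 × 713.333×10⁶/(0.85 × 32.3 × 390)) = 136.93 mm.
A_s = 0.85 f'_c a b / f_y = 0.85 × 32.3 × 136.93 × 390 / 500 = 2932.3 mm².

A_s ≈ 2930 mm²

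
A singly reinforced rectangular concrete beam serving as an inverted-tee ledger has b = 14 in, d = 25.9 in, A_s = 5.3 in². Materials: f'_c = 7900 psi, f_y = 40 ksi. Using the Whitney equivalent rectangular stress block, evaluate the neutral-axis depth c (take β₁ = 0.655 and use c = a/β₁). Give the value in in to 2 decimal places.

T = A_s f_y = 5.3 × 40 = 212 kips.
a = T/(0.85 f'_c b) = 212/(0.85 × 7.9 × 14) = 2.2551 in.
With β₁ = 0.655, c = a/β₁ = 2.2551/0.655 = 3.44 in.

c ≈ 3.44 in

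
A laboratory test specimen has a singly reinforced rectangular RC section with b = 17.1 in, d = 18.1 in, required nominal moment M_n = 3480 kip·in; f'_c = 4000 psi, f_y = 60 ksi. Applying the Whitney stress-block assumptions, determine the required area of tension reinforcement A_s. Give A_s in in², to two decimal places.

From M_n = 0.85 f'_c a b (d − a/2):
a = d − √(d² − 2M_n/(0.85 f'_c b)) = 18.1 − √(18.1² − 2 × 3480/(0.85 × 4 × 17.1)) = 3.681 in.
A_s = 0.85 f'_c a b / f_y = 0.85 × 4 × 3.681 × 17.1 / 60 = 3.567 in².

A_s ≈ 3.57 in²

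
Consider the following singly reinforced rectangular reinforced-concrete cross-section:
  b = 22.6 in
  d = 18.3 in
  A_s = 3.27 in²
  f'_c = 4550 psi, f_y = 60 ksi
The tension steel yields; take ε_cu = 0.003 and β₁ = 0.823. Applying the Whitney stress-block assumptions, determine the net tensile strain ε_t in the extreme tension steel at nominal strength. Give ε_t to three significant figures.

ε_t ≈ 0.0171

a = A_s f_y/(0.85 f'_c b) = 2.245 in.
β₁ = 0.823, so c = a/β₁ = 2.245/0.823 = 2.728 in.
From the linear strain diagram with ε_cu = 0.003: ε_t = 0.003 (d − c)/c = 0.003 × (18.3 − 2.728)/2.728 = 0.0171.
Since ε_t ≥ 0.005, the section is tension-controlled.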